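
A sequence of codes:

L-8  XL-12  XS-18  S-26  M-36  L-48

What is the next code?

Size — repeats L → XL → XS → S → M: L, XL, XS, S, M, L → XL.
Second component: 8, 12, 18, 26, 36, 48 → 62 (differences are 4, 6, 8, … (increasing by 2 each time)).
So the next code is XL-62.

XL-62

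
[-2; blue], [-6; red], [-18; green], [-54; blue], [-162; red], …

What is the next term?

First entry — ×3 each step: -2, -6, -18, -54, -162 → -486.
Colour: repeats blue → red → green, so blue, red, green, blue, red → green.
So the next term is [-486; green].

[-486; green]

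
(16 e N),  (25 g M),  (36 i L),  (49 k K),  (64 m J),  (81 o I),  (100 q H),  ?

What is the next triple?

(121 s G)

First coordinate — perfect squares: 4², 5², 6², …: 16, 25, 36, 49, 64, 81, 100 → 121.
For the first letter, letters move forward 2 places in the alphabet: e, g, i, k, m, o, q → s.
Second letter: N, M, L, K, J, I, H → G (letters move back 1 place in the alphabet).
So the next triple is (121 s G).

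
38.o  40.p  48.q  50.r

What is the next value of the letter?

Letter: letters move forward 1 place in the alphabet; o, p, q, r → s.

s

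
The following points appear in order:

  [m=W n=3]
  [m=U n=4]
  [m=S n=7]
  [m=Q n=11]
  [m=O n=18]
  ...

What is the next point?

[m=M n=29]

M: W, U, S, Q, O → M (letters move back 2 places in the alphabet).
N: each term is the sum of the two before it, so 3, 4, 7, 11, 18 → 29.
Combining the parts gives [m=M n=29].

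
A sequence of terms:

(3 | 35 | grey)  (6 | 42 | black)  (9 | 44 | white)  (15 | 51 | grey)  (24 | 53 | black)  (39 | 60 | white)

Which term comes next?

(63 | 62 | grey)

For the first slot, each term is the sum of the two before it: 3, 6, 9, 15, 24, 39 → 63.
Second slot — alternating steps +7, +2, +7, +2, …: 35, 42, 44, 51, 53, 60 → 62.
Shade: repeats grey → black → white; grey, black, white, grey, black, white → grey.
Putting it together: (63 | 62 | grey).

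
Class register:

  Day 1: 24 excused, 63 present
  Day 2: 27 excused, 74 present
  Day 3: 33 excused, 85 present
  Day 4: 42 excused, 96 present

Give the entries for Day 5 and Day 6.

Excused goes 24, 27, 33, 42 → 54 → 69 (differences are 3, 6, 9, … (increasing by 3 each time)).
Present: +11 each step, so 63, 74, 85, 96 → 107 → 118.
Putting the parts together: 54 excused, 107 present and then 69 excused, 118 present.

54 excused, 107 present; 69 excused, 118 present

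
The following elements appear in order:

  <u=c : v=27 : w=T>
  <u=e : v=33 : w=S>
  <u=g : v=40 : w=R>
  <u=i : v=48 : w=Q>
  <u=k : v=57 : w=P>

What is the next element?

U goes c, e, g, i, k → m (letters move forward 2 places in the alphabet).
V: differences are 6, 7, 8, … (increasing by 1 each time), so 27, 33, 40, 48, 57 → 67.
W: T, S, R, Q, P → O (letters move back 1 place in the alphabet).
Putting it together: <u=m : v=67 : w=O>.

<u=m : v=67 : w=O>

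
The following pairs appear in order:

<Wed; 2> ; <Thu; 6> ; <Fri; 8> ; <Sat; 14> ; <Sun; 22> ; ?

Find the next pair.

Day: Wed, Thu, Fri, Sat, Sun → Mon (runs through the weekdays Mon→Sun).
For the second component, each term is the sum of the two before it: 2, 6, 8, 14, 22 → 36.
Combining the parts gives <Mon; 36>.

<Mon; 36>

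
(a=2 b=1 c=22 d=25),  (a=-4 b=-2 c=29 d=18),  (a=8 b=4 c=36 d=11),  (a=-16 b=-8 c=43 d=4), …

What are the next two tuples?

For the a, ×(-2) each step: 2, -4, 8, -16 → 32 → -64.
B: ×(-2) each step; 1, -2, 4, -8 → 16 → -32.
C: +7 each step; 22, 29, 36, 43 → 50 → 57.
D goes 25, 18, 11, 4 → -3 → -10 (together with the c always sums to 47).
So the next two tuples are (a=32 b=16 c=50 d=-3) and (a=-64 b=-32 c=57 d=-10).

(a=32 b=16 c=50 d=-3), (a=-64 b=-32 c=57 d=-10)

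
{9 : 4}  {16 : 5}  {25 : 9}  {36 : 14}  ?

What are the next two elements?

{49 : 23}, {64 : 37}

First value: perfect squares: 3², 4², 5², …; 9, 16, 25, 36 → 49 → 64.
Second value — each term is the sum of the two before it: 4, 5, 9, 14 → 23 → 37.
Putting the parts together: {49 : 23} and then {64 : 37}.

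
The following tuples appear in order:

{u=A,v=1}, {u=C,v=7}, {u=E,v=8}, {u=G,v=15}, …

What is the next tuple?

{u=I,v=23}

U: letters move forward 2 places in the alphabet; A, C, E, G → I.
For the v, each term is the sum of the two before it: 1, 7, 8, 15 → 23.
Combining the parts gives {u=I,v=23}.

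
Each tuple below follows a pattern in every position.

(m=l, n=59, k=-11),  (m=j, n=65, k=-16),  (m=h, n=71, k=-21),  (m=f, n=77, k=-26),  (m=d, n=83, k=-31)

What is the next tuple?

(m=b, n=89, k=-36)

For the m, letters move back 2 places in the alphabet: l, j, h, f, d → b.
N: +6 each step; 59, 65, 71, 77, 83 → 89.
K goes -11, -16, -21, -26, -31 → -36 (−5 each step).
Combining the parts gives (m=b, n=89, k=-36).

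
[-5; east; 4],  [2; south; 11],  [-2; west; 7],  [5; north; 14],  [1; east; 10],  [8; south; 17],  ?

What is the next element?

[4; west; 13]

First value: alternating steps +7, −4, +7, −4, …; -5, 2, -2, 5, 1, 8 → 4.
Direction: repeats east → south → west → north, so east, south, west, north, east, south → west.
For the third value, always 9 more than the first value: 4, 11, 7, 14, 10, 17 → 13.
Putting it together: [4; west; 13].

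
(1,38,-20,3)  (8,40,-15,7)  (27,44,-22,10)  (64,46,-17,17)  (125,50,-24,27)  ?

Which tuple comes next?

(216,52,-19,44)

First component: perfect cubes: 1³, 2³, 3³, …, so 1, 8, 27, 64, 125 → 216.
Second component goes 38, 40, 44, 46, 50 → 52 (alternating steps +2, +4, +2, +4, …).
Third component: alternating steps +5, −7, +5, −7, …, so -20, -15, -22, -17, -24 → -19.
Fourth component: each term is the sum of the two before it; 3, 7, 10, 17, 27 → 44.
Combining the parts gives (216,52,-19,44).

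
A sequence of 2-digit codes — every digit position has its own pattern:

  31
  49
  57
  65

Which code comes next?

First digit: 3, 4, 5, 6 → 7 (+1 each step, mod 10).
Second digit: 1, 9, 7, 5 → 3 (−2 each step, mod 10).
Combining the parts gives 73.

73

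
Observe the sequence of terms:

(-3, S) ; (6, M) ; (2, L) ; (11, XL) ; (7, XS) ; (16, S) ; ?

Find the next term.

(12, M)

First part goes -3, 6, 2, 11, 7, 16 → 12 (alternating steps +9, −4, +9, −4, …).
For the size, repeats S → M → L → XL → XS: S, M, L, XL, XS, S → M.
Combining the parts gives (12, M).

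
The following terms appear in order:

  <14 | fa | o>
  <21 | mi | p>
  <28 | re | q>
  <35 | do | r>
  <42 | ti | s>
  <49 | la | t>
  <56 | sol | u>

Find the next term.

For the first coordinate, +7 each step: 14, 21, 28, 35, 42, 49, 56 → 63.
Note: fa, mi, re, do, ti, la, sol → fa (runs backward through the solfège scale do→ti).
Letter: o, p, q, r, s, t, u → v (letters move forward 1 place in the alphabet).
Combining the parts gives <63 | fa | v>.

<63 | fa | v>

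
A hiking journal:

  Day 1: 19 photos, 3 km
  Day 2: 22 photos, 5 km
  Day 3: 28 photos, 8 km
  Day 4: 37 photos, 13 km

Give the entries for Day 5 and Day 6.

49 photos, 21 km; 64 photos, 34 km

Photos: 19, 22, 28, 37 → 49 → 64 (differences are 3, 6, 9, … (increasing by 3 each time)).
Km: 3, 5, 8, 13 → 21 → 34 (each term is the sum of the two before it).
So the next two lines are 49 photos, 21 km and 64 photos, 34 km.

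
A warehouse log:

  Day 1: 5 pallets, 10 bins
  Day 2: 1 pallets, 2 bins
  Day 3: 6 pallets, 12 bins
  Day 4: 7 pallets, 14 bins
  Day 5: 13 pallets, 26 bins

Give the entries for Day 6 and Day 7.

20 pallets, 40 bins; 33 pallets, 66 bins

Pallets: 5, 1, 6, 7, 13 → 20 → 33 (each term is the sum of the two before it).
Bins — always 2 × the pallets: 10, 2, 12, 14, 26 → 40 → 66.
Putting the parts together: 20 pallets, 40 bins and then 33 pallets, 66 bins.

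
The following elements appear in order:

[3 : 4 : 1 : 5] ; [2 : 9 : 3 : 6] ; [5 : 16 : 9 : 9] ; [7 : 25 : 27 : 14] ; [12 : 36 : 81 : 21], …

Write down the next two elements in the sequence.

[19 : 49 : 243 : 30], [31 : 64 : 729 : 41]

First part: each term is the sum of the two before it, so 3, 2, 5, 7, 12 → 19 → 31.
Second part — perfect squares: 2², 3², 4², …: 4, 9, 16, 25, 36 → 49 → 64.
For the third part, ×3 each step: 1, 3, 9, 27, 81 → 243 → 729.
Fourth part: differences are 1, 3, 5, … (increasing by 2 each time), so 5, 6, 9, 14, 21 → 30 → 41.
Putting the parts together: [19 : 49 : 243 : 30] and then [31 : 64 : 729 : 41].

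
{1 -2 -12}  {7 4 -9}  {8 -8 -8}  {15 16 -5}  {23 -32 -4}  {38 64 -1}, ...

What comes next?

{61 -128 0}

First coordinate: each term is the sum of the two before it; 1, 7, 8, 15, 23, 38 → 61.
Second coordinate: -2, 4, -8, 16, -32, 64 → -128 (×(-2) each step).
Third coordinate: -12, -9, -8, -5, -4, -1 → 0 (alternating steps +3, +1, +3, +1, …).
Combining the parts gives {61 -128 0}.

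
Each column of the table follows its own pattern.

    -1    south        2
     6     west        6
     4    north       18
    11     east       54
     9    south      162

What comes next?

16  west  486

First component — alternating steps +7, −2, +7, −2, …: -1, 6, 4, 11, 9 → 16.
Direction — repeats south → west → north → east: south, west, north, east, south → west.
Third component — ×3 each step: 2, 6, 18, 54, 162 → 486.
Combining the parts gives 16  west  486.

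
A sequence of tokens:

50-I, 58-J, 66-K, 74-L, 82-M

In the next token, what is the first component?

90

First component — +8 each step: 50, 58, 66, 74, 82 → 90.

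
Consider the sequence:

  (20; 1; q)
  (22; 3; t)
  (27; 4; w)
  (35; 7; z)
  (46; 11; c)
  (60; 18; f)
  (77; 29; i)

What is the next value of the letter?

l

First part: 20, 22, 27, 35, 46, 60, 77 → 97 (differences are 2, 5, 8, … (increasing by 3 each time)).
Second part — each term is the sum of the two before it: 1, 3, 4, 7, 11, 18, 29 → 47.
For the letter, letters move forward 3 places in the alphabet, wrapping Z→A: q, t, w, z, c, f, i → l.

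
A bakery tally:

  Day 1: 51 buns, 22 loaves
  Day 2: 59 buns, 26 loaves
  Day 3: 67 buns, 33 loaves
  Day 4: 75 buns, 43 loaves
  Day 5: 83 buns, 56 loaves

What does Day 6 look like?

Buns: +8 each step; 51, 59, 67, 75, 83 → 91.
Loaves: differences are 4, 7, 10, … (increasing by 3 each time), so 22, 26, 33, 43, 56 → 72.
So the next record is 91 buns, 72 loaves.

91 buns, 72 loaves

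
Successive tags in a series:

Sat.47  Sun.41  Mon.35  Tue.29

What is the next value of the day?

Wed

Day goes Sat, Sun, Mon, Tue → Wed (runs through the weekdays Mon→Sun).
Second component: 47, 41, 35, 29 → 23 (−6 each step).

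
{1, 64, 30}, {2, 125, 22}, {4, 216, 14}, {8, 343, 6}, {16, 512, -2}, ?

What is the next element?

{32, 729, -10}

For the first component, ×2 each step: 1, 2, 4, 8, 16 → 32.
Second component — perfect cubes: 4³, 5³, 6³, …: 64, 125, 216, 343, 512 → 729.
Third component: 30, 22, 14, 6, -2 → -10 (−8 each step).
Putting it together: {32, 729, -10}.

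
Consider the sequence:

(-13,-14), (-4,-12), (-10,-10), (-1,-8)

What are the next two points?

First value: alternating steps +9, −6, +9, −6, …, so -13, -4, -10, -1 → -7 → 2.
Second value: +2 each step, so -14, -12, -10, -8 → -6 → -4.
So the next two points are (-7,-6) and (2,-4).

(-7,-6), (2,-4)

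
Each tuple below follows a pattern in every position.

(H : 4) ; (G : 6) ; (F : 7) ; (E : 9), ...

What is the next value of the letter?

D

Letter: H, G, F, E → D (letters move back 1 place in the alphabet).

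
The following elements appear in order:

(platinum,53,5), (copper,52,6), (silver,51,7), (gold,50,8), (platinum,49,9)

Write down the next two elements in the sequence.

(copper,48,10), (silver,47,11)

Metal: repeats platinum → copper → silver → gold; platinum, copper, silver, gold, platinum → copper → silver.
Second slot: 53, 52, 51, 50, 49 → 48 → 47 (−1 each step).
Third slot — together with the second slot always sums to 58: 5, 6, 7, 8, 9 → 10 → 11.
So the next two elements are (copper,48,10) and (silver,47,11).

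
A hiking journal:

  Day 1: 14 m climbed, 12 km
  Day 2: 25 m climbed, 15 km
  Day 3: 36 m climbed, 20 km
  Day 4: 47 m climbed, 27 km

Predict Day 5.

58 m climbed, 36 km

M climbed: 14, 25, 36, 47 → 58 (+11 each step).
Km: 12, 15, 20, 27 → 36 (differences are 3, 5, 7, … (increasing by 2 each time)).
So the next record is 58 m climbed, 36 km.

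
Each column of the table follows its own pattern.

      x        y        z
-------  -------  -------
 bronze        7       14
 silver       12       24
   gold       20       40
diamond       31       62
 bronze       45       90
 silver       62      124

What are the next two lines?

gold  82  164; diamond  105  210

Column x: repeats bronze → silver → gold → diamond; bronze, silver, gold, diamond, bronze, silver → gold → diamond.
Column y: differences are 5, 8, 11, … (increasing by 3 each time); 7, 12, 20, 31, 45, 62 → 82 → 105.
Column z goes 14, 24, 40, 62, 90, 124 → 164 → 210 (always 2 × the column y).
Putting the parts together: gold  82  164 and then diamond  105  210.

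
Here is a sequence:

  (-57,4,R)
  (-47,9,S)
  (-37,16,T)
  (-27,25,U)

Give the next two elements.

(-17,36,V), (-7,49,W)

First value — +10 each step: -57, -47, -37, -27 → -17 → -7.
Second value: perfect squares: 2², 3², 4², …; 4, 9, 16, 25 → 36 → 49.
Letter goes R, S, T, U → V → W (letters move forward 1 place in the alphabet).
Putting the parts together: (-17,36,V) and then (-7,49,W).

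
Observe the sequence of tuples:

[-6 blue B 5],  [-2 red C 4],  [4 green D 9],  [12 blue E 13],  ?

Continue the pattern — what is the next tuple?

[22 red F 22]

First coordinate goes -6, -2, 4, 12 → 22 (differences are 4, 6, 8, … (increasing by 2 each time)).
Colour: repeats blue → red → green; blue, red, green, blue → red.
Letter: B, C, D, E → F (letters move forward 1 place in the alphabet).
Fourth coordinate — each term is the sum of the two before it: 5, 4, 9, 13 → 22.
Combining the parts gives [22 red F 22].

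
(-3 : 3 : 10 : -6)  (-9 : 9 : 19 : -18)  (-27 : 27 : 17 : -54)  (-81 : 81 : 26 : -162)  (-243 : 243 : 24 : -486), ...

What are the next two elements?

First entry — ×3 each step: -3, -9, -27, -81, -243 → -729 → -2187.
Second entry: 3, 9, 27, 81, 243 → 729 → 2187 (×3 each step).
Third entry — alternating steps +9, −2, +9, −2, …: 10, 19, 17, 26, 24 → 33 → 31.
Fourth entry goes -6, -18, -54, -162, -486 → -1458 → -4374 (always 2 × the first entry).
So the next two elements are (-729 : 729 : 33 : -1458) and (-2187 : 2187 : 31 : -4374).

(-729 : 729 : 33 : -1458), (-2187 : 2187 : 31 : -4374)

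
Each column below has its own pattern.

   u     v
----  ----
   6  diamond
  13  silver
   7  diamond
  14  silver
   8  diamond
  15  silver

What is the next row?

Column u: alternating steps +7, −6, +7, −6, …, so 6, 13, 7, 14, 8, 15 → 9.
Column v goes diamond, silver, diamond, silver, diamond, silver → diamond (alternates diamond ↔ silver).
Combining the parts gives 9  diamond.

9  diamond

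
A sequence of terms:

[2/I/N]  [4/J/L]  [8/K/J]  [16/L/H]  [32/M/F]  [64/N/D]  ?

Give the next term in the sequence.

[128/O/B]

First slot: ×2 each step, so 2, 4, 8, 16, 32, 64 → 128.
First letter: I, J, K, L, M, N → O (letters move forward 1 place in the alphabet).
Second letter — letters move back 2 places in the alphabet: N, L, J, H, F, D → B.
Putting it together: [128/O/B].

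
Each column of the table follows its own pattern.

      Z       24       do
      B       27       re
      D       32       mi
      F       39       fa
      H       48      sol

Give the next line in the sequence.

Letter: letters move forward 2 places in the alphabet, wrapping Z→A; Z, B, D, F, H → J.
Second component: differences are 3, 5, 7, … (increasing by 2 each time), so 24, 27, 32, 39, 48 → 59.
Note: runs through the solfège scale do→ti, so do, re, mi, fa, sol → la.
Putting it together: J  59  la.

J  59  la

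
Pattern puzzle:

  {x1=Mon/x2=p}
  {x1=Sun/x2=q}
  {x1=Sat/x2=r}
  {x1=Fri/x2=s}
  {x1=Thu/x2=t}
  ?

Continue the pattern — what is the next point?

X1: Mon, Sun, Sat, Fri, Thu → Wed (runs backward through the weekdays Mon→Sun).
X2: letters move forward 1 place in the alphabet, so p, q, r, s, t → u.
Putting it together: {x1=Wed/x2=u}.

{x1=Wed/x2=u}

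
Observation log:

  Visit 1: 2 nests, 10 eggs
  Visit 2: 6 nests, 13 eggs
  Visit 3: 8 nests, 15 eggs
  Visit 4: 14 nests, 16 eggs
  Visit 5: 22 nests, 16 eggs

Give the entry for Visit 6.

36 nests, 15 eggs

Nests goes 2, 6, 8, 14, 22 → 36 (each term is the sum of the two before it).
Eggs: differences are 3, 2, 1, … (decreasing by 1 each time); 10, 13, 15, 16, 16 → 15.
Combining the parts gives 36 nests, 15 eggs.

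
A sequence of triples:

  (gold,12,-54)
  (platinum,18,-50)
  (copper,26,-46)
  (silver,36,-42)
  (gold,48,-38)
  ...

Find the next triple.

(platinum,62,-34)

Metal: repeats gold → platinum → copper → silver, so gold, platinum, copper, silver, gold → platinum.
Second coordinate: differences are 6, 8, 10, … (increasing by 2 each time); 12, 18, 26, 36, 48 → 62.
Third coordinate goes -54, -50, -46, -42, -38 → -34 (+4 each step).
Putting it together: (platinum,62,-34).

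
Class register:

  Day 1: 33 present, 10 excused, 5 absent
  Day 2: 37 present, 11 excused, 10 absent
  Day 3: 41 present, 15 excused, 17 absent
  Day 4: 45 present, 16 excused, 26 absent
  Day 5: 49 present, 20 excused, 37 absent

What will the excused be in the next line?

21

Present — +4 each step: 33, 37, 41, 45, 49 → 53.
For the excused, alternating steps +1, +4, +1, +4, …: 10, 11, 15, 16, 20 → 21.
Absent goes 5, 10, 17, 26, 37 → 50 (differences are 5, 7, 9, … (increasing by 2 each time)).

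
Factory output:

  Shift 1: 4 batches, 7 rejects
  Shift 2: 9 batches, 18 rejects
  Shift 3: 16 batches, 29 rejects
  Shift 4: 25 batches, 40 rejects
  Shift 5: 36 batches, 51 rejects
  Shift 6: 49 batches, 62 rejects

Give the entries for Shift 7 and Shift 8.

Batches: perfect squares: 2², 3², 4², …, so 4, 9, 16, 25, 36, 49 → 64 → 81.
For the rejects, +11 each step: 7, 18, 29, 40, 51, 62 → 73 → 84.
Putting the parts together: 64 batches, 73 rejects and then 81 batches, 84 rejects.

64 batches, 73 rejects; 81 batches, 84 rejects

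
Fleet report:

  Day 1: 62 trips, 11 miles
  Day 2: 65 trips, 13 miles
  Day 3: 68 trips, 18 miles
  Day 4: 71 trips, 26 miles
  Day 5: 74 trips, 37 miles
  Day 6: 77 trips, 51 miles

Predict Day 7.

80 trips, 68 miles

Trips: +3 each step; 62, 65, 68, 71, 74, 77 → 80.
Miles goes 11, 13, 18, 26, 37, 51 → 68 (differences are 2, 5, 8, … (increasing by 3 each time)).
Combining the parts gives 80 trips, 68 miles.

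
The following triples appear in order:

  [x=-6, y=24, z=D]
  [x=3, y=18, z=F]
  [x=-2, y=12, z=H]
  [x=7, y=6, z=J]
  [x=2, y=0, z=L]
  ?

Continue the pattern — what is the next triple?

X goes -6, 3, -2, 7, 2 → 11 (alternating steps +9, −5, +9, −5, …).
Y: 24, 18, 12, 6, 0 → -6 (−6 each step).
Z: D, F, H, J, L → N (letters move forward 2 places in the alphabet).
Combining the parts gives [x=11, y=-6, z=N].

[x=11, y=-6, z=N]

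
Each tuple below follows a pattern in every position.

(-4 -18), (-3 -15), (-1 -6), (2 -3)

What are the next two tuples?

First part goes -4, -3, -1, 2 → 6 → 11 (differences are 1, 2, 3, … (increasing by 1 each time)).
Second part goes -18, -15, -6, -3 → 6 → 9 (alternating steps +3, +9, +3, +9, …).
Putting the parts together: (6 6) and then (11 9).

(6 6), (11 9)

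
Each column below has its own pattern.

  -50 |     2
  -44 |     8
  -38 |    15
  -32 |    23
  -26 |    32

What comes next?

-20  42

First component: +6 each step, so -50, -44, -38, -32, -26 → -20.
Second component — differences are 6, 7, 8, … (increasing by 1 each time): 2, 8, 15, 23, 32 → 42.
So the next row is -20  42.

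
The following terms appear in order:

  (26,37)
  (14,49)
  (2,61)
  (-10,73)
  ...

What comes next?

For the first part, −12 each step: 26, 14, 2, -10 → -22.
For the second part, together with the first part always sums to 63: 37, 49, 61, 73 → 85.
Combining the parts gives (-22,85).

(-22,85)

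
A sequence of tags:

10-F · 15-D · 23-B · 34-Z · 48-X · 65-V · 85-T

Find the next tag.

First component goes 10, 15, 23, 34, 48, 65, 85 → 108 (differences are 5, 8, 11, … (increasing by 3 each time)).
Letter — letters move back 2 places in the alphabet, wrapping A→Z: F, D, B, Z, X, V, T → R.
Combining the parts gives 108-R.

108-R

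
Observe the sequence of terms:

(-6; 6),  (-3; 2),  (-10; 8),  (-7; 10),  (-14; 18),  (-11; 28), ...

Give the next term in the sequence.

First entry — alternating steps +3, −7, +3, −7, …: -6, -3, -10, -7, -14, -11 → -18.
Second entry — each term is the sum of the two before it: 6, 2, 8, 10, 18, 28 → 46.
Combining the parts gives (-18; 46).

(-18; 46)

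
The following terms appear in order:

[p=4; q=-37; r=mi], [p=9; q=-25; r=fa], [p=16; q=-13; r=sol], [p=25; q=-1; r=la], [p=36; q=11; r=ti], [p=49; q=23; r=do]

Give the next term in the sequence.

P: perfect squares: 2², 3², 4², …, so 4, 9, 16, 25, 36, 49 → 64.
Q: -37, -25, -13, -1, 11, 23 → 35 (+12 each step).
R goes mi, fa, sol, la, ti, do → re (runs through the solfège scale do→ti).
Putting it together: [p=64; q=35; r=re].

[p=64; q=35; r=re]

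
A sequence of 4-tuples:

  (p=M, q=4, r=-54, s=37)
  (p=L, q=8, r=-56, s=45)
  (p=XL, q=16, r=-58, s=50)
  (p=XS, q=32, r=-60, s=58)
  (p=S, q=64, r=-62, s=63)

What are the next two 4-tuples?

P: runs through clothing sizes XS→XL; M, L, XL, XS, S → M → L.
For the q, ×2 each step: 4, 8, 16, 32, 64 → 128 → 256.
R: −2 each step, so -54, -56, -58, -60, -62 → -64 → -66.
S goes 37, 45, 50, 58, 63 → 71 → 76 (alternating steps +8, +5, +8, +5, …).
So the next two 4-tuples are (p=M, q=128, r=-64, s=71) and (p=L, q=256, r=-66, s=76).

(p=M, q=128, r=-64, s=71), (p=L, q=256, r=-66, s=76)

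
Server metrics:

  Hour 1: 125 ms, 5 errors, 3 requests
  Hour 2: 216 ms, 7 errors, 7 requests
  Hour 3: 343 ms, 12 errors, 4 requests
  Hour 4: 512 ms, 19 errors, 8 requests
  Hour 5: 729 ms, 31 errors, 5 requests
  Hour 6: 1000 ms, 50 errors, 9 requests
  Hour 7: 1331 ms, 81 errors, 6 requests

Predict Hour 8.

Ms — perfect cubes: 5³, 6³, 7³, …: 125, 216, 343, 512, 729, 1000, 1331 → 1728.
Errors — each term is the sum of the two before it: 5, 7, 12, 19, 31, 50, 81 → 131.
Requests: alternating steps +4, −3, +4, −3, …, so 3, 7, 4, 8, 5, 9, 6 → 10.
Putting it together: 1728 ms, 131 errors, 10 requests.

1728 ms, 131 errors, 10 requests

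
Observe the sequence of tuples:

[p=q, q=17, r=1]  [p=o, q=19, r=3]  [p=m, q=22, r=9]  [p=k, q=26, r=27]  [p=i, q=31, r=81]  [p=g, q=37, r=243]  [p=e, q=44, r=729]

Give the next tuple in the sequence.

P goes q, o, m, k, i, g, e → c (letters move back 2 places in the alphabet).
Q: 17, 19, 22, 26, 31, 37, 44 → 52 (differences are 2, 3, 4, … (increasing by 1 each time)).
R — ×3 each step: 1, 3, 9, 27, 81, 243, 729 → 2187.
So the next tuple is [p=c, q=52, r=2187].

[p=c, q=52, r=2187]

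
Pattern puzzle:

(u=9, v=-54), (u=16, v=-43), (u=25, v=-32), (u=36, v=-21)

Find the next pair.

U: perfect squares: 3², 4², 5², …, so 9, 16, 25, 36 → 49.
V goes -54, -43, -32, -21 → -10 (+11 each step).
Putting it together: (u=49, v=-10).

(u=49, v=-10)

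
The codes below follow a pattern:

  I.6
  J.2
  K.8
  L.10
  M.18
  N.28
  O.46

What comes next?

P.74

Letter: letters move forward 1 place in the alphabet; I, J, K, L, M, N, O → P.
Second component: each term is the sum of the two before it; 6, 2, 8, 10, 18, 28, 46 → 74.
Putting it together: P.74.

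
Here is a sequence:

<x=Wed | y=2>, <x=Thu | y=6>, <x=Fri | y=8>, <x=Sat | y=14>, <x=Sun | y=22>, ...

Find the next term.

<x=Mon | y=36>

X — runs through the weekdays Mon→Sun: Wed, Thu, Fri, Sat, Sun → Mon.
Y: each term is the sum of the two before it, so 2, 6, 8, 14, 22 → 36.
So the next term is <x=Mon | y=36>.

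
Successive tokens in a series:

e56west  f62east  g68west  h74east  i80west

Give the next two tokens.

Letter: e, f, g, h, i → j → k (letters move forward 1 place in the alphabet).
Second component — +6 each step: 56, 62, 68, 74, 80 → 86 → 92.
Direction — alternates west ↔ east: west, east, west, east, west → east → west.
Putting the parts together: j86east and then k92west.

j86east then k92west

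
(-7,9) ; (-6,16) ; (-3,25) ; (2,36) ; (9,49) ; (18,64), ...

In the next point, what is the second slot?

For the first slot, differences are 1, 3, 5, … (increasing by 2 each time): -7, -6, -3, 2, 9, 18 → 29.
For the second slot, perfect squares: 3², 4², 5², …: 9, 16, 25, 36, 49, 64 → 81.

81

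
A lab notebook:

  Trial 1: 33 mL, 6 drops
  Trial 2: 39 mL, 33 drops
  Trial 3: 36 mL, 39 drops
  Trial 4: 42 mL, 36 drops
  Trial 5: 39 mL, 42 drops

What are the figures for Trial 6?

ML — alternating steps +6, −3, +6, −3, …: 33, 39, 36, 42, 39 → 45.
Drops goes 6, 33, 39, 36, 42 → 39 (always the previous value of the mL).
So the next line is 45 mL, 39 drops.

45 mL, 39 drops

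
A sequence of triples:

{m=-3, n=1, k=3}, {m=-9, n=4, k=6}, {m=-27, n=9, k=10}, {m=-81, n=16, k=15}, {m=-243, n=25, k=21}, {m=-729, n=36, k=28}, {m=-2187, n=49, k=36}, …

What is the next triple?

M: ×3 each step; -3, -9, -27, -81, -243, -729, -2187 → -6561.
N goes 1, 4, 9, 16, 25, 36, 49 → 64 (perfect squares: 1², 2², 3², …).
K: differences are 3, 4, 5, … (increasing by 1 each time), so 3, 6, 10, 15, 21, 28, 36 → 45.
So the next triple is {m=-6561, n=64, k=45}.

{m=-6561, n=64, k=45}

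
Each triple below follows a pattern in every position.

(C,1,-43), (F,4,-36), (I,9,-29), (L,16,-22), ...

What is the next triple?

Letter — letters move forward 3 places in the alphabet: C, F, I, L → O.
For the second slot, perfect squares: 1², 2², 3², …: 1, 4, 9, 16 → 25.
Third slot — +7 each step: -43, -36, -29, -22 → -15.
Combining the parts gives (O,25,-15).

(O,25,-15)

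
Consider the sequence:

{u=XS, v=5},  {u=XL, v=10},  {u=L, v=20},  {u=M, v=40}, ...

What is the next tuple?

{u=S, v=80}

For the u, runs backward through clothing sizes XS→XL: XS, XL, L, M → S.
V goes 5, 10, 20, 40 → 80 (×2 each step).
Combining the parts gives {u=S, v=80}.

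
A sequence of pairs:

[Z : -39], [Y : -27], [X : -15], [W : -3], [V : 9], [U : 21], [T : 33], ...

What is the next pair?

Letter goes Z, Y, X, W, V, U, T → S (letters move back 1 place in the alphabet).
Second coordinate: -39, -27, -15, -3, 9, 21, 33 → 45 (+12 each step).
So the next pair is [S : 45].

[S : 45]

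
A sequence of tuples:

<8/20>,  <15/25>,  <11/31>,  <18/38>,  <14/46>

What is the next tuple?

First slot: 8, 15, 11, 18, 14 → 21 (alternating steps +7, −4, +7, −4, …).
Second slot — differences are 5, 6, 7, … (increasing by 1 each time): 20, 25, 31, 38, 46 → 55.
So the next tuple is <21/55>.

<21/55>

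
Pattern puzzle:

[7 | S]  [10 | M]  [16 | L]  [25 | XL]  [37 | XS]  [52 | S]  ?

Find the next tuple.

[70 | M]

First component: differences are 3, 6, 9, … (increasing by 3 each time); 7, 10, 16, 25, 37, 52 → 70.
Size — repeats S → M → L → XL → XS: S, M, L, XL, XS, S → M.
So the next tuple is [70 | M].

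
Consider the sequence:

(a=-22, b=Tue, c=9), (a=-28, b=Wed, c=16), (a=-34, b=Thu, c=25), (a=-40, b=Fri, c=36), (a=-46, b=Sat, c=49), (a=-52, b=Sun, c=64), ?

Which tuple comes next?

A goes -22, -28, -34, -40, -46, -52 → -58 (−6 each step).
B goes Tue, Wed, Thu, Fri, Sat, Sun → Mon (runs through the weekdays Mon→Sun).
C — perfect squares: 3², 4², 5², …: 9, 16, 25, 36, 49, 64 → 81.
So the next tuple is (a=-58, b=Mon, c=81).

(a=-58, b=Mon, c=81)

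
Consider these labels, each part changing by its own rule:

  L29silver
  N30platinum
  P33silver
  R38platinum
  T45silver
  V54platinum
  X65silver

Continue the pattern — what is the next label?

Z78platinum

Letter goes L, N, P, R, T, V, X → Z (letters move forward 2 places in the alphabet).
Second component goes 29, 30, 33, 38, 45, 54, 65 → 78 (differences are 1, 3, 5, … (increasing by 2 each time)).
For the metal, alternates silver ↔ platinum: silver, platinum, silver, platinum, silver, platinum, silver → platinum.
Putting it together: Z78platinum.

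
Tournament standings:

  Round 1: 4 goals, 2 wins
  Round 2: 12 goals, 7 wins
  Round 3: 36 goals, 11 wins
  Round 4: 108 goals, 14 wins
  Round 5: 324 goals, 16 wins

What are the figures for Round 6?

972 goals, 17 wins

Goals: ×3 each step; 4, 12, 36, 108, 324 → 972.
Wins: differences are 5, 4, 3, … (decreasing by 1 each time); 2, 7, 11, 14, 16 → 17.
So the next row is 972 goals, 17 wins.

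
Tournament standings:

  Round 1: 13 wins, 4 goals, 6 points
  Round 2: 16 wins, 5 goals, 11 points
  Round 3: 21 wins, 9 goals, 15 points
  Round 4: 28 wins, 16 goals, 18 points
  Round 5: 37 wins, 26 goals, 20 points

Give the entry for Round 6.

For the wins, differences are 3, 5, 7, … (increasing by 2 each time): 13, 16, 21, 28, 37 → 48.
Goals: differences are 1, 4, 7, … (increasing by 3 each time), so 4, 5, 9, 16, 26 → 39.
Points: 6, 11, 15, 18, 20 → 21 (differences are 5, 4, 3, … (decreasing by 1 each time)).
Combining the parts gives 48 wins, 39 goals, 21 points.

48 wins, 39 goals, 21 points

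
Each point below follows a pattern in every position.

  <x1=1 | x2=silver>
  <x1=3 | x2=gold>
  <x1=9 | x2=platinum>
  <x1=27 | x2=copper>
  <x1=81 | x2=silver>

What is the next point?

X1: ×3 each step; 1, 3, 9, 27, 81 → 243.
X2: repeats silver → gold → platinum → copper; silver, gold, platinum, copper, silver → gold.
So the next point is <x1=243 | x2=gold>.

<x1=243 | x2=gold>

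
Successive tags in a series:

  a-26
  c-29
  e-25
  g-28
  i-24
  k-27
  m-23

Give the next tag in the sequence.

Letter: letters move forward 2 places in the alphabet; a, c, e, g, i, k, m → o.
Second component goes 26, 29, 25, 28, 24, 27, 23 → 26 (alternating steps +3, −4, +3, −4, …).
So the next tag is o-26.

o-26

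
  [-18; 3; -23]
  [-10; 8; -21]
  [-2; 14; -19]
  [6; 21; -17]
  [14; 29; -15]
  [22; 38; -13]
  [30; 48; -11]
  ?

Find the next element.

First coordinate — +8 each step: -18, -10, -2, 6, 14, 22, 30 → 38.
Second coordinate: differences are 5, 6, 7, … (increasing by 1 each time); 3, 8, 14, 21, 29, 38, 48 → 59.
Third coordinate — +2 each step: -23, -21, -19, -17, -15, -13, -11 → -9.
So the next element is [38; 59; -9].

[38; 59; -9]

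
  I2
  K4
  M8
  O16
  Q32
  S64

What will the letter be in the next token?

U

Letter goes I, K, M, O, Q, S → U (letters move forward 2 places in the alphabet).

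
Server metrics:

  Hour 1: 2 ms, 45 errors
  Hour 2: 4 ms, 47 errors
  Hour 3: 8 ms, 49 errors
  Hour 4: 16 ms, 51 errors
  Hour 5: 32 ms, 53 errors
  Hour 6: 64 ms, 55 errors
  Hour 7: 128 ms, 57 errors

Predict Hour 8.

256 ms, 59 errors

Ms: ×2 each step, so 2, 4, 8, 16, 32, 64, 128 → 256.
Errors goes 45, 47, 49, 51, 53, 55, 57 → 59 (+2 each step).
Combining the parts gives 256 ms, 59 errors.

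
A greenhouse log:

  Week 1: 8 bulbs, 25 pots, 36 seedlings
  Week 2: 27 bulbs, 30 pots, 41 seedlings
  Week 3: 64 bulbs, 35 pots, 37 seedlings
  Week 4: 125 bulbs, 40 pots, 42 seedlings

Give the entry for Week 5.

Bulbs: 8, 27, 64, 125 → 216 (perfect cubes: 2³, 3³, 4³, …).
Pots: +5 each step; 25, 30, 35, 40 → 45.
Seedlings: alternating steps +5, −4, +5, −4, …, so 36, 41, 37, 42 → 38.
Putting it together: 216 bulbs, 45 pots, 38 seedlings.

216 bulbs, 45 pots, 38 seedlings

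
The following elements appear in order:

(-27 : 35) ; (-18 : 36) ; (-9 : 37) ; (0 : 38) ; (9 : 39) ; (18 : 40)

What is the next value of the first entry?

27

First entry goes -27, -18, -9, 0, 9, 18 → 27 (+9 each step).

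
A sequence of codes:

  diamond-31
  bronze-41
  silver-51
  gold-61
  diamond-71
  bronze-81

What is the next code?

For the rank, repeats diamond → bronze → silver → gold: diamond, bronze, silver, gold, diamond, bronze → silver.
Second component — +10 each step: 31, 41, 51, 61, 71, 81 → 91.
Putting it together: silver-91.

silver-91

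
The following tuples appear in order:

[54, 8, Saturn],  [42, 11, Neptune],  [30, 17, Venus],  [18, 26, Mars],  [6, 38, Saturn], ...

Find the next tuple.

[-6, 53, Neptune]

First coordinate goes 54, 42, 30, 18, 6 → -6 (−12 each step).
Second coordinate: differences are 3, 6, 9, … (increasing by 3 each time), so 8, 11, 17, 26, 38 → 53.
Planet: repeats Saturn → Neptune → Venus → Mars; Saturn, Neptune, Venus, Mars, Saturn → Neptune.
Combining the parts gives [-6, 53, Neptune].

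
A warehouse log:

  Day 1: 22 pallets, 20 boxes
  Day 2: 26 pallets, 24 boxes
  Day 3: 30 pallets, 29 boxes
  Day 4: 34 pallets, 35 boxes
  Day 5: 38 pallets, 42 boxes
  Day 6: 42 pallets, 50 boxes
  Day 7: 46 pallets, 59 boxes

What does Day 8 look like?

50 pallets, 69 boxes

Pallets: +4 each step; 22, 26, 30, 34, 38, 42, 46 → 50.
Boxes: differences are 4, 5, 6, … (increasing by 1 each time); 20, 24, 29, 35, 42, 50, 59 → 69.
So the next line is 50 pallets, 69 boxes.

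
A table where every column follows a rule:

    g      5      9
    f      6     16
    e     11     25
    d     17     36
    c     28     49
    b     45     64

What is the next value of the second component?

73

Second component: each term is the sum of the two before it, so 5, 6, 11, 17, 28, 45 → 73.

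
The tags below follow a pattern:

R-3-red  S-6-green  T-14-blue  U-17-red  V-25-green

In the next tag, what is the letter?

W

Letter — letters move forward 1 place in the alphabet: R, S, T, U, V → W.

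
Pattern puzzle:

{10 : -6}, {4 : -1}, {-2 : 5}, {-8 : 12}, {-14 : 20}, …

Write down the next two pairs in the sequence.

First value goes 10, 4, -2, -8, -14 → -20 → -26 (−6 each step).
Second value — differences are 5, 6, 7, … (increasing by 1 each time): -6, -1, 5, 12, 20 → 29 → 39.
Putting the parts together: {-20 : 29} and then {-26 : 39}.

{-20 : 29}, {-26 : 39}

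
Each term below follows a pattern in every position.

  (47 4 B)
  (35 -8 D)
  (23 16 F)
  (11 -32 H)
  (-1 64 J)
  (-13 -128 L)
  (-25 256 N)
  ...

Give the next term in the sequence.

(-37 -512 P)

First slot: 47, 35, 23, 11, -1, -13, -25 → -37 (−12 each step).
Second slot: ×(-2) each step, so 4, -8, 16, -32, 64, -128, 256 → -512.
Letter: letters move forward 2 places in the alphabet, so B, D, F, H, J, L, N → P.
So the next term is (-37 -512 P).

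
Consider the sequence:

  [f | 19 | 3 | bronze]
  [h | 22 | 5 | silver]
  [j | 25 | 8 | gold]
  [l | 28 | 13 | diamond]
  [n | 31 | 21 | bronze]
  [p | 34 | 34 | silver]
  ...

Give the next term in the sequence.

For the letter, letters move forward 2 places in the alphabet: f, h, j, l, n, p → r.
Second part: 19, 22, 25, 28, 31, 34 → 37 (+3 each step).
For the third part, each term is the sum of the two before it: 3, 5, 8, 13, 21, 34 → 55.
Rank — repeats bronze → silver → gold → diamond: bronze, silver, gold, diamond, bronze, silver → gold.
Putting it together: [r | 37 | 55 | gold].

[r | 37 | 55 | gold]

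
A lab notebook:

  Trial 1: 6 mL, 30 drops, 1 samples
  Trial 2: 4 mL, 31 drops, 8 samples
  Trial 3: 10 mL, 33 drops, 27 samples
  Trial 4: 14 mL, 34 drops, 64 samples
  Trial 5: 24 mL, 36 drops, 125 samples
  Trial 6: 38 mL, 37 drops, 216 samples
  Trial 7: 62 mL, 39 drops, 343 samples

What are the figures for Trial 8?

ML: each term is the sum of the two before it, so 6, 4, 10, 14, 24, 38, 62 → 100.
Drops: alternating steps +1, +2, +1, +2, …; 30, 31, 33, 34, 36, 37, 39 → 40.
Samples — perfect cubes: 1³, 2³, 3³, …: 1, 8, 27, 64, 125, 216, 343 → 512.
So the next row is 100 mL, 40 drops, 512 samples.

100 mL, 40 drops, 512 samples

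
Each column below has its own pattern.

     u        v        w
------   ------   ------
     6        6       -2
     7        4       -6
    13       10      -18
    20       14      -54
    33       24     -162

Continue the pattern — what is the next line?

Column u: 6, 7, 13, 20, 33 → 53 (each term is the sum of the two before it).
For the column v, each term is the sum of the two before it: 6, 4, 10, 14, 24 → 38.
For the column w, ×3 each step: -2, -6, -18, -54, -162 → -486.
So the next line is 53  38  -486.

53  38  -486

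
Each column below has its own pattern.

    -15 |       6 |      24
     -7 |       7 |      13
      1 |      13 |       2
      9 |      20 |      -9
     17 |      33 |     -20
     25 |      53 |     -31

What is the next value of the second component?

86

For the second component, each term is the sum of the two before it: 6, 7, 13, 20, 33, 53 → 86.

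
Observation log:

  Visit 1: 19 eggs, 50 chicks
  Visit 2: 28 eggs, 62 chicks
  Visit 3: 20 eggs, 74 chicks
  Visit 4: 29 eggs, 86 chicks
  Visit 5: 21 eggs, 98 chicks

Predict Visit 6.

30 eggs, 110 chicks

Eggs: 19, 28, 20, 29, 21 → 30 (alternating steps +9, −8, +9, −8, …).
Chicks: +12 each step; 50, 62, 74, 86, 98 → 110.
So the next line is 30 eggs, 110 chicks.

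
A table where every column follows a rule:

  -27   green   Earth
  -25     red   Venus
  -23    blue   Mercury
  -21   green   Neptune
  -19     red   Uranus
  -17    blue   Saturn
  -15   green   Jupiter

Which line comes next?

-13  red  Mars

First component: +2 each step, so -27, -25, -23, -21, -19, -17, -15 → -13.
Colour: repeats green → red → blue, so green, red, blue, green, red, blue, green → red.
Planet: runs backward through the planets Mercury→Neptune; Earth, Venus, Mercury, Neptune, Uranus, Saturn, Jupiter → Mars.
So the next line is -13  red  Mars.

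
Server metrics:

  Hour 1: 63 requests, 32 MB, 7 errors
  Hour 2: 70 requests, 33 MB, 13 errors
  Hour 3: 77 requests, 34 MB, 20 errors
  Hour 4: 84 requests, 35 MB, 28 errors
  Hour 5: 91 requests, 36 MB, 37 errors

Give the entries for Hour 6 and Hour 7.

Requests goes 63, 70, 77, 84, 91 → 98 → 105 (+7 each step).
MB: +1 each step, so 32, 33, 34, 35, 36 → 37 → 38.
Errors — differences are 6, 7, 8, … (increasing by 1 each time): 7, 13, 20, 28, 37 → 47 → 58.
So the next two records are 98 requests, 37 MB, 47 errors and 105 requests, 38 MB, 58 errors.

98 requests, 37 MB, 47 errors; 105 requests, 38 MB, 58 errors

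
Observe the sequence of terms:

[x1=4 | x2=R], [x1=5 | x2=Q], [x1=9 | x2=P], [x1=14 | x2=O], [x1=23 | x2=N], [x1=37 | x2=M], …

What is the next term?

X1: 4, 5, 9, 14, 23, 37 → 60 (each term is the sum of the two before it).
X2 goes R, Q, P, O, N, M → L (letters move back 1 place in the alphabet).
Combining the parts gives [x1=60 | x2=L].

[x1=60 | x2=L]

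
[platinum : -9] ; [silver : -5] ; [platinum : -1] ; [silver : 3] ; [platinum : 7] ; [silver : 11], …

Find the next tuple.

Metal: alternates platinum ↔ silver; platinum, silver, platinum, silver, platinum, silver → platinum.
For the second component, +4 each step: -9, -5, -1, 3, 7, 11 → 15.
Combining the parts gives [platinum : 15].

[platinum : 15]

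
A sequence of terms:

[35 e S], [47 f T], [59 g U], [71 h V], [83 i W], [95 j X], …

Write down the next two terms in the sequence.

First value goes 35, 47, 59, 71, 83, 95 → 107 → 119 (+12 each step).
First letter: letters move forward 1 place in the alphabet; e, f, g, h, i, j → k → l.
Second letter — letters move forward 1 place in the alphabet: S, T, U, V, W, X → Y → Z.
So the next two terms are [107 k Y] and [119 l Z].

[107 k Y], [119 l Z]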